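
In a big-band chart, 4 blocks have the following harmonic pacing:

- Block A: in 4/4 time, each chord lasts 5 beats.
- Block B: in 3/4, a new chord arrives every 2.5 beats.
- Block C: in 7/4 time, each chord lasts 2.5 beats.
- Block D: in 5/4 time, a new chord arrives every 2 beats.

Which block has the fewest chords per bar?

A: 4 beats/bar ÷ 5 beats/chord = 0.8 chords/bar.
B: 3 beats/bar ÷ 2.5 beats/chord = 1.2 chords/bar.
C: 7 beats/bar ÷ 2.5 beats/chord = 2.8 chords/bar.
D: 5 beats/bar ÷ 2 beats/chord = 2.5 chords/bar.
Slowest is A at 0.8 chords/bar.

Block A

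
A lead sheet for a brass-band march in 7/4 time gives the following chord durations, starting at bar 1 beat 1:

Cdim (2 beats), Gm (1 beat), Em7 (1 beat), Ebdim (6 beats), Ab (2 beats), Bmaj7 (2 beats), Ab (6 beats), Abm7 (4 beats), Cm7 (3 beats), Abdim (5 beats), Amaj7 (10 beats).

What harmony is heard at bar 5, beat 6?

Amaj7

Beat 6 of bar 5 is beat (5−1)×7 + 6 = 34 overall.
Running totals: Cdim ends at 2, Gm ends at 3, Em7 ends at 4, Ebdim ends at 10, Ab ends at 12, Bmaj7 ends at 14, Ab ends at 20, Abm7 ends at 24, Cm7 ends at 27, Abdim ends at 32, Amaj7 ends at 42.
Beat 34 falls within Amaj7.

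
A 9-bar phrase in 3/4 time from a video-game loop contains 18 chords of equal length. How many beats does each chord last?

1.5 beats

9 bars × 3 beats/bar = 27 beats total.
27 beats ÷ 18 chords = 1.5 beats per chord.
(That is a dotted quarter note.)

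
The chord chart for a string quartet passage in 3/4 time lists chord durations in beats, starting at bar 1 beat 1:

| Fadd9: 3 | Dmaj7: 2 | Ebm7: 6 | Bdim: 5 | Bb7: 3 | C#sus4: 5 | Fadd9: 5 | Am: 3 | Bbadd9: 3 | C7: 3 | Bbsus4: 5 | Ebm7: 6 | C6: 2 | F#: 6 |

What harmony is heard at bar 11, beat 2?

Am

Beat 2 of bar 11 is beat (11−1)×3 + 2 = 32 overall.
Running totals: Fadd9 ends at 3, Dmaj7 ends at 5, Ebm7 ends at 11, Bdim ends at 16, Bb7 ends at 19, C#sus4 ends at 24, Fadd9 ends at 29, Am ends at 32.
Beat 32 falls within Am.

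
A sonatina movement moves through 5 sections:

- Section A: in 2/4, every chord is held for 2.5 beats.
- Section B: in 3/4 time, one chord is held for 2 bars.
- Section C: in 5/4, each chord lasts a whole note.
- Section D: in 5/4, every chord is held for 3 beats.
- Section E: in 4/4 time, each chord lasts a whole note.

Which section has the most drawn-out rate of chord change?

Section B

A: 2 beats/bar ÷ 2.5 beats/chord = 0.8 chords/bar.
B: 3 beats/bar ÷ 6 beats/chord = 0.5 chords/bar.
C: 5 beats/bar ÷ 4 beats/chord = 1.25 chords/bar.
D: 5 beats/bar ÷ 3 beats/chord = 5/3 chords/bar.
E: 4 beats/bar ÷ 4 beats/chord = 1 chord/bar.
Slowest is B at 0.5 chords/bar.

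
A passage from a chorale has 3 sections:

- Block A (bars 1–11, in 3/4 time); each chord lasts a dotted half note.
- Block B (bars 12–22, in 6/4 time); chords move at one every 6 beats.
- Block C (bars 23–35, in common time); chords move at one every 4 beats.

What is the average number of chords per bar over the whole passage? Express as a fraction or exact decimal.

1 chords per bar

A: 11 bars of 3 beats is 33 beats; at 3 beats each that's 11 chords.
B: 11 bars of 6 beats is 66 beats; at 6 beats each that's 11 chords.
C: 13 bars of 4 beats is 52 beats; at 4 beats each that's 13 chords.
Overall: 35 chords over 35 bars → 35/35 = 1 chords per bar.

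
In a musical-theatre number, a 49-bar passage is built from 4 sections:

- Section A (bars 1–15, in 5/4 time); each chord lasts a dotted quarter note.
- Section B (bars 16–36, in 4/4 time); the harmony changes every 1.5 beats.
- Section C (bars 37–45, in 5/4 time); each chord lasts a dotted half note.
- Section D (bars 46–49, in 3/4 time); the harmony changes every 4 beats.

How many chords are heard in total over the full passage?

124 chords

A has 75 beats and chords last 1.5 each, so 50 chords.
B has 84 beats and chords last 1.5 each, so 56 chords.
C has 45 beats and chords last 3 each, so 15 chords.
D has 12 beats and chords last 4 each, so 3 chords.
Total: 50 + 56 + 15 + 3 = 124.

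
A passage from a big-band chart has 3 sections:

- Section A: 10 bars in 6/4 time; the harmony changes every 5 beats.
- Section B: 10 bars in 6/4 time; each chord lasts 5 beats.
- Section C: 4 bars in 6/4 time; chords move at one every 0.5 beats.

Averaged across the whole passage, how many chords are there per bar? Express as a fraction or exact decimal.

3 chords per bar

A: 10 bars of 6 beats is 60 beats; at 5 beats each that's 12 chords.
B: 10 bars of 6 beats is 60 beats; at 5 beats each that's 12 chords.
C: 4 bars of 6 beats is 24 beats; at 0.5 beats each that's 48 chords.
Overall: 72 chords over 24 bars → 72/24 = 3 chords per bar.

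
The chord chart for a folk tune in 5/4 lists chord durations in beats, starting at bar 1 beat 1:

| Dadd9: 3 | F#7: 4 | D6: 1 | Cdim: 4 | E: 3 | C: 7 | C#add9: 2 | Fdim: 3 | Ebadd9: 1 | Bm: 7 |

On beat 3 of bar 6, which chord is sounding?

Ebadd9

Beat 3 of bar 6 is beat (6−1)×5 + 3 = 28 overall.
Running totals: Dadd9 ends at 3, F#7 ends at 7, D6 ends at 8, Cdim ends at 12, E ends at 15, C ends at 22, C#add9 ends at 24, Fdim ends at 27, Ebadd9 ends at 28.
Beat 28 falls within Ebadd9.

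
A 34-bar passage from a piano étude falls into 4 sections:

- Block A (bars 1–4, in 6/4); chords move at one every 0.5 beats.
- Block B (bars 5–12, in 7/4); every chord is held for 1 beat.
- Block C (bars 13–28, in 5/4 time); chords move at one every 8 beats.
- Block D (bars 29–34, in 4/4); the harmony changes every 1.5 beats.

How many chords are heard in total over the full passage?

A: 4·6 = 24 beats, 24/0.5 = 48 chords.
B: 8·7 = 56 beats, 56/1 = 56 chords.
C: 16·5 = 80 beats, 80/8 = 10 chords.
D: 6·4 = 24 beats, 24/1.5 = 16 chords.
Total: 48 + 56 + 10 + 16 = 130.

130 chords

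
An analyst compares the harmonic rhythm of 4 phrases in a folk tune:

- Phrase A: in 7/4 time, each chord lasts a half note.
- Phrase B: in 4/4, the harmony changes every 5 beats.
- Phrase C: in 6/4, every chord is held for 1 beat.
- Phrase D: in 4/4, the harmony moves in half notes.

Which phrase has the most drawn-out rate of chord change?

A: each chord is 2 beats in 7/4, so 3.5 per bar.
B: each chord is 5 beats in 4/4, so 0.8 per bar.
C: each chord is 1 beat in 6/4, so 6 per bar.
D: each chord is 2 beats in 4/4, so 2 per bar.
Slowest is B at 0.8 chords/bar.

Phrase B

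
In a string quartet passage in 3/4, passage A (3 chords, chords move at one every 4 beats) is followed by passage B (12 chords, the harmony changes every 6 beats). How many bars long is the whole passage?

A: 3 × 4 = 12 beats = 4 bars.
B: 12 × 6 = 72 beats = 24 bars.
Total: 4 + 24 = 28 bars.

28 bars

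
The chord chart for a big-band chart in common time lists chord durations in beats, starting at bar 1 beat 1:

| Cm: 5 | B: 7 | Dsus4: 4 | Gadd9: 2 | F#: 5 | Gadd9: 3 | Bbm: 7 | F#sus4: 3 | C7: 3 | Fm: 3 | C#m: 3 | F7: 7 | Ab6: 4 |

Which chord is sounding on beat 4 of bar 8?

Bbm

Beat 4 of bar 8 is beat (8−1)×4 + 4 = 32 overall.
Running totals: Cm ends at 5, B ends at 12, Dsus4 ends at 16, Gadd9 ends at 18, F# ends at 23, Gadd9 ends at 26, Bbm ends at 33.
Beat 32 falls within Bbm.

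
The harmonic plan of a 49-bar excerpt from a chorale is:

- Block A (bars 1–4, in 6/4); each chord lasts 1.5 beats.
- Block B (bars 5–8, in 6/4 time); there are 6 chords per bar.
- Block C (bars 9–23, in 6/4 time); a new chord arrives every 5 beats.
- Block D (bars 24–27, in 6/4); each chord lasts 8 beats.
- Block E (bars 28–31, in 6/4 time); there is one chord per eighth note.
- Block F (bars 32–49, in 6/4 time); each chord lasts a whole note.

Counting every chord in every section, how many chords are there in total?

A has 24 beats and chords last 1.5 each, so 16 chords.
B has 24 beats and chords last 1 each, so 24 chords.
C has 90 beats and chords last 5 each, so 18 chords.
D has 24 beats and chords last 8 each, so 3 chords.
E has 24 beats and chords last 0.5 each, so 48 chords.
F has 108 beats and chords last 4 each, so 27 chords.
Total: 16 + 24 + 18 + 3 + 48 + 27 = 136.

136 chords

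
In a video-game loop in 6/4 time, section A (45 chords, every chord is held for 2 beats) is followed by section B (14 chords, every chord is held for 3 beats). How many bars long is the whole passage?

A: 45 × 2 = 90 beats = 15 bars.
B: 14 × 3 = 42 beats = 7 bars.
Total: 15 + 7 = 22 bars.

22 bars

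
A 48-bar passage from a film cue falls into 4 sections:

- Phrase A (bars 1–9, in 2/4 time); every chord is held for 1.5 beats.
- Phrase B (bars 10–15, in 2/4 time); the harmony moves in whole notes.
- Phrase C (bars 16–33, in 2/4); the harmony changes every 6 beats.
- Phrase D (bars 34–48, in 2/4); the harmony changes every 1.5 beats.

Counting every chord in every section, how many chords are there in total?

41 chords

A: 9 bars × 2 beats = 18 beats; 1.5 beats/chord → 12 chords.
B: 6 bars × 2 beats = 12 beats; 4 beats/chord → 3 chords.
C: 18 bars × 2 beats = 36 beats; 6 beats/chord → 6 chords.
D: 15 bars × 2 beats = 30 beats; 1.5 beats/chord → 20 chords.
Total: 12 + 3 + 6 + 20 = 41.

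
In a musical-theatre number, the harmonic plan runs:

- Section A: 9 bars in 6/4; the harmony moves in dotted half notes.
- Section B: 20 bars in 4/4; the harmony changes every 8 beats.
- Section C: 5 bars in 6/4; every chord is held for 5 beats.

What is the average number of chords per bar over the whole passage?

A: 9 bars of 6 beats is 54 beats; at 3 beats each that's 18 chords.
B: 20 bars of 4 beats is 80 beats; at 8 beats each that's 10 chords.
C: 5 bars of 6 beats is 30 beats; at 5 beats each that's 6 chords.
Overall: 34 chords over 34 bars → 34/34 = 1 chords per bar.

1 chords per bar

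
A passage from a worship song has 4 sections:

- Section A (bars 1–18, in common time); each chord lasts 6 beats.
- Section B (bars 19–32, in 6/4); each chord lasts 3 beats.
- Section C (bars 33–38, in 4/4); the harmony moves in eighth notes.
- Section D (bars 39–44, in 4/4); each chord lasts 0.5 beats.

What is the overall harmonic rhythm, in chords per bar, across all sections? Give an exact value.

A: 18 × 4 = 72 beats ÷ 6 = 12 chords.
B: 14 × 6 = 84 beats ÷ 3 = 28 chords.
C: 6 × 4 = 24 beats ÷ 0.5 = 48 chords.
D: 6 × 4 = 24 beats ÷ 0.5 = 48 chords.
Overall: 136 chords over 44 bars → 136/44 = 34/11 chords per bar.

34/11 chords per bar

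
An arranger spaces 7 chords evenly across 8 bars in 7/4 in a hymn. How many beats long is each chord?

8 bars × 7 beats/bar = 56 beats total.
56 beats ÷ 7 chords = 8 beats per chord.

8 beats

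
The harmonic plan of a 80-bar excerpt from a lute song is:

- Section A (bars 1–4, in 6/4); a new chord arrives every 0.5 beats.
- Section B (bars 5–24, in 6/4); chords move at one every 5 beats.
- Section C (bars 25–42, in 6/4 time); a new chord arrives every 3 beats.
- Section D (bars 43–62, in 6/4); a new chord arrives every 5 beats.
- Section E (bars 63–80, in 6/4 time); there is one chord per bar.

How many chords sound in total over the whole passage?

A: 4·6 = 24 beats, 24/0.5 = 48 chords.
B: 20·6 = 120 beats, 120/5 = 24 chords.
C: 18·6 = 108 beats, 108/3 = 36 chords.
D: 20·6 = 120 beats, 120/5 = 24 chords.
E: 18·6 = 108 beats, 108/6 = 18 chords.
Total: 48 + 24 + 36 + 24 + 18 = 150.

150 chords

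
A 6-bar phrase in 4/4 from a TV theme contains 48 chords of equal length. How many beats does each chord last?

6 bars × 4 beats/bar = 24 beats total.
24 beats ÷ 48 chords = 0.5 beats per chord.
(That is an eighth note.)

0.5 beats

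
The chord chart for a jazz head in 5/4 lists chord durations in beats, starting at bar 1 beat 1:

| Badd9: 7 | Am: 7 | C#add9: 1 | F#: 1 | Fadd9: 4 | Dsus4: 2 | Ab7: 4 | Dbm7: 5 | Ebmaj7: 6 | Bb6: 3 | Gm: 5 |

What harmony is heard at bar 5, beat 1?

Dsus4

Beat 1 of bar 5 is beat (5−1)×5 + 1 = 21 overall.
Running totals: Badd9 ends at 7, Am ends at 14, C#add9 ends at 15, F# ends at 16, Fadd9 ends at 20, Dsus4 ends at 22.
Beat 21 falls within Dsus4.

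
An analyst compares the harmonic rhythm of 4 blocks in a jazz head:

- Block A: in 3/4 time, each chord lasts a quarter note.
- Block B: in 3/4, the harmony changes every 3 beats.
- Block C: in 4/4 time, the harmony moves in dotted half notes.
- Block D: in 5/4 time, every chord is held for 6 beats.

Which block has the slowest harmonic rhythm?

Block D

A: 3 beats/bar ÷ 1 beat/chord = 3 chords/bar.
B: 3 beats/bar ÷ 3 beats/chord = 1 chord/bar.
C: 4 beats/bar ÷ 3 beats/chord = 4/3 chords/bar.
D: 5 beats/bar ÷ 6 beats/chord = 5/6 chords/bar.
Slowest is D at 5/6 chords/bar.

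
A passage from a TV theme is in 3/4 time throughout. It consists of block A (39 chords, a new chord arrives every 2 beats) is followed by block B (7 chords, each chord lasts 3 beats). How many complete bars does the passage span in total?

33 bars

A: 39 × 2 = 78 beats = 26 bars.
B: 7 × 3 = 21 beats = 7 bars.
Total: 26 + 7 = 33 bars.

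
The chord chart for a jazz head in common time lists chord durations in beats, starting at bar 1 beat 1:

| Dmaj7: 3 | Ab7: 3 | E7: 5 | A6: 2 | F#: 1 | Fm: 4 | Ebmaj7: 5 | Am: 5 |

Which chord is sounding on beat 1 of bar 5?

Fm

Beat 1 of bar 5 is beat (5−1)×4 + 1 = 17 overall.
Running totals: Dmaj7 ends at 3, Ab7 ends at 6, E7 ends at 11, A6 ends at 13, F# ends at 14, Fm ends at 18.
Beat 17 falls within Fm.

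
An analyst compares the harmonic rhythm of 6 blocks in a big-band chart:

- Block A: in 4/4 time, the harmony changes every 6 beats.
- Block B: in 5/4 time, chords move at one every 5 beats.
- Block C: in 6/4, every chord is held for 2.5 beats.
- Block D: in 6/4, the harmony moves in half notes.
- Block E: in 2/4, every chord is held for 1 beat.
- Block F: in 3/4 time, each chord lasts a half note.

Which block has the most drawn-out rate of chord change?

A: 4 beats/bar ÷ 6 beats/chord = 2/3 chords/bar.
B: 5 beats/bar ÷ 5 beats/chord = 1 chord/bar.
C: 6 beats/bar ÷ 2.5 beats/chord = 2.4 chords/bar.
D: 6 beats/bar ÷ 2 beats/chord = 3 chords/bar.
E: 2 beats/bar ÷ 1 beat/chord = 2 chords/bar.
F: 3 beats/bar ÷ 2 beats/chord = 1.5 chords/bar.
Slowest is A at 2/3 chords/bar.

Block A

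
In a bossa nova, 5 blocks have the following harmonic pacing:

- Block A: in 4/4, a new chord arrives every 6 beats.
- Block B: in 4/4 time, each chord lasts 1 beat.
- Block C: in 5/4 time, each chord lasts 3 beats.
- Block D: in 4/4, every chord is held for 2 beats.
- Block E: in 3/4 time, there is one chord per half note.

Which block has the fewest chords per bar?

Block A

A: 4 beats/bar ÷ 6 beats/chord = 2/3 chords/bar.
B: 4 beats/bar ÷ 1 beat/chord = 4 chords/bar.
C: 5 beats/bar ÷ 3 beats/chord = 5/3 chords/bar.
D: 4 beats/bar ÷ 2 beats/chord = 2 chords/bar.
E: 3 beats/bar ÷ 2 beats/chord = 1.5 chords/bar.
Slowest is A at 2/3 chords/bar.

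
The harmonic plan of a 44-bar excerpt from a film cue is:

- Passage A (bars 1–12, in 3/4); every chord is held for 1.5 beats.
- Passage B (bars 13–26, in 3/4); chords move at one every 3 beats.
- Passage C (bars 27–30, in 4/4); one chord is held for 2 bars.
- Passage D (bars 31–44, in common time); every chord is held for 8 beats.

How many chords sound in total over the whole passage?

A has 36 beats and chords last 1.5 each, so 24 chords.
B has 42 beats and chords last 3 each, so 14 chords.
C has 16 beats and chords last 8 each, so 2 chords.
D has 56 beats and chords last 8 each, so 7 chords.
Total: 24 + 14 + 2 + 7 = 47.

47 chords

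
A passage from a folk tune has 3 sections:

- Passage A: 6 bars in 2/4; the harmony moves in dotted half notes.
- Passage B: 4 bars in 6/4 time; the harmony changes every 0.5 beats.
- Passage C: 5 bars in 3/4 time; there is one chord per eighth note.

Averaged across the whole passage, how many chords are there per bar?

82/15 chords per bar

A: 6 bars of 2 beats is 12 beats; at 3 beats each that's 4 chords.
B: 4 bars of 6 beats is 24 beats; at 0.5 beats each that's 48 chords.
C: 5 bars of 3 beats is 15 beats; at 0.5 beats each that's 30 chords.
Overall: 82 chords over 15 bars → 82/15 = 82/15 chords per bar.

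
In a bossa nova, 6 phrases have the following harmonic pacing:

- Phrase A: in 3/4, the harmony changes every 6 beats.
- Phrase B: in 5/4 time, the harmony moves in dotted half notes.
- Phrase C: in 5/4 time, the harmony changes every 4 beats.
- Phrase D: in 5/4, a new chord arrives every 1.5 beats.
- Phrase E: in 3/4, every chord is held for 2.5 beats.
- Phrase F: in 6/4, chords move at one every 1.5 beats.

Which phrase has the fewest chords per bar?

A: each chord is 6 beats in 3/4, so 0.5 per bar.
B: each chord is 3 beats in 5/4, so 5/3 per bar.
C: each chord is 4 beats in 5/4, so 1.25 per bar.
D: each chord is 1.5 beats in 5/4, so 10/3 per bar.
E: each chord is 2.5 beats in 3/4, so 1.2 per bar.
F: each chord is 1.5 beats in 6/4, so 4 per bar.
Slowest is A at 0.5 chords/bar.

Phrase A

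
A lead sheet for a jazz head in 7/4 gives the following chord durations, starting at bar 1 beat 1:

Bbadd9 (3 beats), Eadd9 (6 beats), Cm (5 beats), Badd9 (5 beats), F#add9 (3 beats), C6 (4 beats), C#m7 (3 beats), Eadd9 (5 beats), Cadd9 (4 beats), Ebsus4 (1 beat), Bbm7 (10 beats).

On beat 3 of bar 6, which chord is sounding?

Cadd9

Beat 3 of bar 6 is beat (6−1)×7 + 3 = 38 overall.
Running totals: Bbadd9 ends at 3, Eadd9 ends at 9, Cm ends at 14, Badd9 ends at 19, F#add9 ends at 22, C6 ends at 26, C#m7 ends at 29, Eadd9 ends at 34, Cadd9 ends at 38.
Beat 38 falls within Cadd9.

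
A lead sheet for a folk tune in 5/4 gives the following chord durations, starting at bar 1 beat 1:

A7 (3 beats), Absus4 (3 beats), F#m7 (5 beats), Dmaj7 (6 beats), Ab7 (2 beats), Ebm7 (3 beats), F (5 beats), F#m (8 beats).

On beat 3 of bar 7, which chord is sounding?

F#m

Beat 3 of bar 7 is beat (7−1)×5 + 3 = 33 overall.
Running totals: A7 ends at 3, Absus4 ends at 6, F#m7 ends at 11, Dmaj7 ends at 17, Ab7 ends at 19, Ebm7 ends at 22, F ends at 27, F#m ends at 35.
Beat 33 falls within F#m.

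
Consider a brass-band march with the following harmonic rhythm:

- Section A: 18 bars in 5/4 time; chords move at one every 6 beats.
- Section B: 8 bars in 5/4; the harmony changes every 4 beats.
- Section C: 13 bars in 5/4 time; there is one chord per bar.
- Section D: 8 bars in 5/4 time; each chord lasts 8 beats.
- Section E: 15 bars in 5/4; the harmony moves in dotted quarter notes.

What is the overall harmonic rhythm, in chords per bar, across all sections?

A: 18 bars of 5 beats is 90 beats; at 6 beats each that's 15 chords.
B: 8 bars of 5 beats is 40 beats; at 4 beats each that's 10 chords.
C: 13 bars of 5 beats is 65 beats; at 5 beats each that's 13 chords.
D: 8 bars of 5 beats is 40 beats; at 8 beats each that's 5 chords.
E: 15 bars of 5 beats is 75 beats; at 1.5 beats each that's 50 chords.
Overall: 93 chords over 62 bars → 93/62 = 1.5 chords per bar.

1.5 chords per bar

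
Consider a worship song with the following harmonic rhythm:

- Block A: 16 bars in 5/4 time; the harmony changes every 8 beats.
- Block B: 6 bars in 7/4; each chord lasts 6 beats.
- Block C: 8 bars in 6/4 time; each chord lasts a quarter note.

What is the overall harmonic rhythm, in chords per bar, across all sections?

A: 16 bars of 5 beats is 80 beats; at 8 beats each that's 10 chords.
B: 6 bars of 7 beats is 42 beats; at 6 beats each that's 7 chords.
C: 8 bars of 6 beats is 48 beats; at 1 beat each that's 48 chords.
Overall: 65 chords over 30 bars → 65/30 = 13/6 chords per bar.

13/6 chords per bar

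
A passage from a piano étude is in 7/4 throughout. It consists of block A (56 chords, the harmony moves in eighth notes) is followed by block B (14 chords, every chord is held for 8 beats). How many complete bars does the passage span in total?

20 bars

A: 56 × 0.5 = 28 beats = 4 bars.
B: 14 × 8 = 112 beats = 16 bars.
Total: 4 + 16 = 20 bars.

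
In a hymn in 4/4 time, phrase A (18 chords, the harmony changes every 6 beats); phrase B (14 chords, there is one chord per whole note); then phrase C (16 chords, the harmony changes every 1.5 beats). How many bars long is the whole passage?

47 bars

A: 18 × 6 = 108 beats = 27 bars.
B: 14 × 4 = 56 beats = 14 bars.
C: 16 × 1.5 = 24 beats = 6 bars.
Total: 27 + 14 + 6 = 47 bars.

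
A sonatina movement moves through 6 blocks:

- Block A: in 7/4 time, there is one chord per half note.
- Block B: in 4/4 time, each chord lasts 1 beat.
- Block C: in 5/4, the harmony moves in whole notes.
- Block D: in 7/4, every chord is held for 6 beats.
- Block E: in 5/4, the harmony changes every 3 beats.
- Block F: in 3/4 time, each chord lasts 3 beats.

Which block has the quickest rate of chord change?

Block B

A: 7/2 = 3.5 chords/bar.
B: 4/1 = 4 chords/bar.
C: 5/4 = 1.25 chords/bar.
D: 7/6 = 7/6 chords/bar.
E: 5/3 = 5/3 chords/bar.
F: 3/3 = 1 chord/bar.
Fastest is B at 4 chords/bar.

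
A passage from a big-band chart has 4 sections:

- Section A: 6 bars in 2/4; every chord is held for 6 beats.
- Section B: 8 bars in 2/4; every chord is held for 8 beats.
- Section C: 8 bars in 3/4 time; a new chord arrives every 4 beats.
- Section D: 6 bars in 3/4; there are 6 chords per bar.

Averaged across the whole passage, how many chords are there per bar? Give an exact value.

A: 6 bars of 2 beats is 12 beats; at 6 beats each that's 2 chords.
B: 8 bars of 2 beats is 16 beats; at 8 beats each that's 2 chords.
C: 8 bars of 3 beats is 24 beats; at 4 beats each that's 6 chords.
D: 6 bars of 3 beats is 18 beats; at 0.5 beats each that's 36 chords.
Overall: 46 chords over 28 bars → 46/28 = 23/14 chords per bar.

23/14 chords per bar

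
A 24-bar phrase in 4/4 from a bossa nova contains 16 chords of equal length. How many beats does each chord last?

6 beats

24 bars × 4 beats/bar = 96 beats total.
96 beats ÷ 16 chords = 6 beats per chord.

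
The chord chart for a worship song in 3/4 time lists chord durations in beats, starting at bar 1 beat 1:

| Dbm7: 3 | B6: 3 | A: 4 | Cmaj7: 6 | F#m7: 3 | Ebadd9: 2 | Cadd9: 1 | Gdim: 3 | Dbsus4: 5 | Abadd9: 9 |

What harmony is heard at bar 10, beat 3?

Beat 3 of bar 10 is beat (10−1)×3 + 3 = 30 overall.
Running totals: Dbm7 ends at 3, B6 ends at 6, A ends at 10, Cmaj7 ends at 16, F#m7 ends at 19, Ebadd9 ends at 21, Cadd9 ends at 22, Gdim ends at 25, Dbsus4 ends at 30.
Beat 30 falls within Dbsus4.

Dbsus4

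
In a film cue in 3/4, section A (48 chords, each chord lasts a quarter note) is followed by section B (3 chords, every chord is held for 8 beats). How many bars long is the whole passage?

A: 48 × 1 = 48 beats = 16 bars.
B: 3 × 8 = 24 beats = 8 bars.
Total: 16 + 8 = 24 bars.

24 bars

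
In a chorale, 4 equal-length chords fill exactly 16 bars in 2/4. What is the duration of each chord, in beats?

8 beats

16 bars × 2 beats/bar = 32 beats total.
32 beats ÷ 4 chords = 8 beats per chord.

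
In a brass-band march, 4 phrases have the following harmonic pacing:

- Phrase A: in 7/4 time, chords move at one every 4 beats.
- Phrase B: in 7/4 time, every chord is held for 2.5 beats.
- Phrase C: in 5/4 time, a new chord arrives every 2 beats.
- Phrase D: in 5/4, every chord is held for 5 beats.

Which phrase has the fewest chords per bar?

A: each chord is 4 beats in 7/4, so 1.75 per bar.
B: each chord is 2.5 beats in 7/4, so 2.8 per bar.
C: each chord is 2 beats in 5/4, so 2.5 per bar.
D: each chord is 5 beats in 5/4, so 1 per bar.
Slowest is D at 1 chords/bar.

Phrase D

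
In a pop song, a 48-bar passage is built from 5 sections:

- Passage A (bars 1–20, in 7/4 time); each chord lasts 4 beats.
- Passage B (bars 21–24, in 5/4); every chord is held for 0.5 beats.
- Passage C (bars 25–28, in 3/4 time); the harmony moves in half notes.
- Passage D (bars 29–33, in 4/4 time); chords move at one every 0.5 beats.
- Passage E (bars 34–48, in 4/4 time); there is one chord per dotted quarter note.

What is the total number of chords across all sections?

A has 140 beats and chords last 4 each, so 35 chords.
B has 20 beats and chords last 0.5 each, so 40 chords.
C has 12 beats and chords last 2 each, so 6 chords.
D has 20 beats and chords last 0.5 each, so 40 chords.
E has 60 beats and chords last 1.5 each, so 40 chords.
Total: 35 + 40 + 6 + 40 + 40 = 161.

161 chords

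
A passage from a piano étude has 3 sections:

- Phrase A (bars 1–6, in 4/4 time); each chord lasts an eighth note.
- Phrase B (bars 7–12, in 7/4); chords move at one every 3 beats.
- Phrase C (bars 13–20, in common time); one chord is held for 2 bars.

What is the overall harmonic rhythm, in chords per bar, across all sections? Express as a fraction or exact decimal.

3.3 chords per bar

A: 6 × 4 = 24 beats ÷ 0.5 = 48 chords.
B: 6 × 7 = 42 beats ÷ 3 = 14 chords.
C: 8 × 4 = 32 beats ÷ 8 = 4 chords.
Overall: 66 chords over 20 bars → 66/20 = 3.3 chords per bar.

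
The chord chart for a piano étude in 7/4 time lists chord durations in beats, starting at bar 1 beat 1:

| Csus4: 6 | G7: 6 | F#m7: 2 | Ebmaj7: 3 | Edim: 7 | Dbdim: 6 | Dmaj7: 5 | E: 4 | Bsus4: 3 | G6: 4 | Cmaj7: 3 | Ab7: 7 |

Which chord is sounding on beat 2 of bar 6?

E

Beat 2 of bar 6 is beat (6−1)×7 + 2 = 37 overall.
Running totals: Csus4 ends at 6, G7 ends at 12, F#m7 ends at 14, Ebmaj7 ends at 17, Edim ends at 24, Dbdim ends at 30, Dmaj7 ends at 35, E ends at 39.
Beat 37 falls within E.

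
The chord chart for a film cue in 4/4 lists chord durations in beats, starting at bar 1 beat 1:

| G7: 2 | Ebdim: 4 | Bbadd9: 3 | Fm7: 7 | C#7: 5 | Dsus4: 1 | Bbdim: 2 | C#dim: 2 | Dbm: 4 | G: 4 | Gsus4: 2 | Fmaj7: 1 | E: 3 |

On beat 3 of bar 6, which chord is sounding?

Beat 3 of bar 6 is beat (6−1)×4 + 3 = 23 overall.
Running totals: G7 ends at 2, Ebdim ends at 6, Bbadd9 ends at 9, Fm7 ends at 16, C#7 ends at 21, Dsus4 ends at 22, Bbdim ends at 24.
Beat 23 falls within Bbdim.

Bbdim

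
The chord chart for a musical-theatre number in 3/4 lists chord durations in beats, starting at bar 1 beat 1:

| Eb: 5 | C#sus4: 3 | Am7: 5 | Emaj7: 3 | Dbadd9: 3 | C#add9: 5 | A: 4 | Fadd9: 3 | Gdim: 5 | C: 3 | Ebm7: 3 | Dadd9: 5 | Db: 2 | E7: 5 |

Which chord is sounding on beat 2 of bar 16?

Beat 2 of bar 16 is beat (16−1)×3 + 2 = 47 overall.
Running totals: Eb ends at 5, C#sus4 ends at 8, Am7 ends at 13, Emaj7 ends at 16, Dbadd9 ends at 19, C#add9 ends at 24, A ends at 28, Fadd9 ends at 31, Gdim ends at 36, C ends at 39, Ebm7 ends at 42, Dadd9 ends at 47.
Beat 47 falls within Dadd9.

Dadd9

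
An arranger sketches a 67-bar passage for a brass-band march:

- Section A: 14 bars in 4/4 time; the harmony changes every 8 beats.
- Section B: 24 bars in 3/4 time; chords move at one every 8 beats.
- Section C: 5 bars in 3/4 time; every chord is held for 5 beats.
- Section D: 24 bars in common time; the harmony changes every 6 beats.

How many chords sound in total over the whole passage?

35 chords

A: 14 bars × 4 beats = 56 beats; 8 beats/chord → 7 chords.
B: 24 bars × 3 beats = 72 beats; 8 beats/chord → 9 chords.
C: 5 bars × 3 beats = 15 beats; 5 beats/chord → 3 chords.
D: 24 bars × 4 beats = 96 beats; 6 beats/chord → 16 chords.
Total: 7 + 9 + 3 + 16 = 35.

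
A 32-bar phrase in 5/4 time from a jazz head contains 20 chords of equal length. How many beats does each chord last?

32 bars × 5 beats/bar = 160 beats total.
160 beats ÷ 20 chords = 8 beats per chord.

8 beats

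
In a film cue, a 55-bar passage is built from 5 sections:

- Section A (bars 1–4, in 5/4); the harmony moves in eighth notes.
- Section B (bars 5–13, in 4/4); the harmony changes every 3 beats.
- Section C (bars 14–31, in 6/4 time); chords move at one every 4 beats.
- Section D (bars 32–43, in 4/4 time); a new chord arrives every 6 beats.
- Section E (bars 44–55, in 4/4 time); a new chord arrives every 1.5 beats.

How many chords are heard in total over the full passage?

119 chords

A: 4 bars × 5 beats = 20 beats; 0.5 beats/chord → 40 chords.
B: 9 bars × 4 beats = 36 beats; 3 beats/chord → 12 chords.
C: 18 bars × 6 beats = 108 beats; 4 beats/chord → 27 chords.
D: 12 bars × 4 beats = 48 beats; 6 beats/chord → 8 chords.
E: 12 bars × 4 beats = 48 beats; 1.5 beats/chord → 32 chords.
Total: 40 + 12 + 27 + 8 + 32 = 119.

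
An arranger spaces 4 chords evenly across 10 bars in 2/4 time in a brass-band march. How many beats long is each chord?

5 beats

10 bars × 2 beats/bar = 20 beats total.
20 beats ÷ 4 chords = 5 beats per chord.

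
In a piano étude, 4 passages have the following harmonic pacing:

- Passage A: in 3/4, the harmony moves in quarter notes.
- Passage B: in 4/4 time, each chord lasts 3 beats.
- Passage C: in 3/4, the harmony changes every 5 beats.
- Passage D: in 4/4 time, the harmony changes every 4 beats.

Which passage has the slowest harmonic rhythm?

Passage C

A: 3 beats/bar ÷ 1 beat/chord = 3 chords/bar.
B: 4 beats/bar ÷ 3 beats/chord = 4/3 chords/bar.
C: 3 beats/bar ÷ 5 beats/chord = 0.6 chords/bar.
D: 4 beats/bar ÷ 4 beats/chord = 1 chord/bar.
Slowest is C at 0.6 chords/bar.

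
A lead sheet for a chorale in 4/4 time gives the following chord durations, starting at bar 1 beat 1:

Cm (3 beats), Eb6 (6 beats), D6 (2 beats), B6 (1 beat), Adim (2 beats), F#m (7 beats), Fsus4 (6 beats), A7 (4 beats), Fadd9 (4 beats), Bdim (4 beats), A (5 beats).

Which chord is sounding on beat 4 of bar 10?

Beat 4 of bar 10 is beat (10−1)×4 + 4 = 40 overall.
Running totals: Cm ends at 3, Eb6 ends at 9, D6 ends at 11, B6 ends at 12, Adim ends at 14, F#m ends at 21, Fsus4 ends at 27, A7 ends at 31, Fadd9 ends at 35, Bdim ends at 39, A ends at 44.
Beat 40 falls within A.

A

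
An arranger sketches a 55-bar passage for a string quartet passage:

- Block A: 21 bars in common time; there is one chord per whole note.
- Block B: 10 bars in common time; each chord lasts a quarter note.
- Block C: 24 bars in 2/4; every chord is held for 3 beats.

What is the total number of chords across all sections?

A: 21·4 = 84 beats, 84/4 = 21 chords.
B: 10·4 = 40 beats, 40/1 = 40 chords.
C: 24·2 = 48 beats, 48/3 = 16 chords.
Total: 21 + 40 + 16 = 77.

77 chords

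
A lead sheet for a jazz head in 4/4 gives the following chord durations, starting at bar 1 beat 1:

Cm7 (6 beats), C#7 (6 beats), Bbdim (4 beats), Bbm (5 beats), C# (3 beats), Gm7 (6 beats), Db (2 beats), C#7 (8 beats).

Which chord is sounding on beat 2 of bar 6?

C#

Beat 2 of bar 6 is beat (6−1)×4 + 2 = 22 overall.
Running totals: Cm7 ends at 6, C#7 ends at 12, Bbdim ends at 16, Bbm ends at 21, C# ends at 24.
Beat 22 falls within C#.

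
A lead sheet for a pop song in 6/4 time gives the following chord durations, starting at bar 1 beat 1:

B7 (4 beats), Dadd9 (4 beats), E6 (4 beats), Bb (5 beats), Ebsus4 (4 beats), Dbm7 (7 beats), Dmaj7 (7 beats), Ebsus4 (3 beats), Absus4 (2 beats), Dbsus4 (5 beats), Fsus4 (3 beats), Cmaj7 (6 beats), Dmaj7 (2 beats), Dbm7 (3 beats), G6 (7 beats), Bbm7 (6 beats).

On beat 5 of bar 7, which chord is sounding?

Beat 5 of bar 7 is beat (7−1)×6 + 5 = 41 overall.
Running totals: B7 ends at 4, Dadd9 ends at 8, E6 ends at 12, Bb ends at 17, Ebsus4 ends at 21, Dbm7 ends at 28, Dmaj7 ends at 35, Ebsus4 ends at 38, Absus4 ends at 40, Dbsus4 ends at 45.
Beat 41 falls within Dbsus4.

Dbsus4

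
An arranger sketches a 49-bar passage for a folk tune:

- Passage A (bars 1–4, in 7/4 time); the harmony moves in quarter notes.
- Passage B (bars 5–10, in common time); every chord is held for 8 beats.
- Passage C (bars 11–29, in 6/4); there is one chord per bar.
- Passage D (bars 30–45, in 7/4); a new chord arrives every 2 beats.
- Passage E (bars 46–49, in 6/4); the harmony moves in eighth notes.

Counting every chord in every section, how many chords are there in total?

A: 4·7 = 28 beats, 28/1 = 28 chords.
B: 6·4 = 24 beats, 24/8 = 3 chords.
C: 19·6 = 114 beats, 114/6 = 19 chords.
D: 16·7 = 112 beats, 112/2 = 56 chords.
E: 4·6 = 24 beats, 24/0.5 = 48 chords.
Total: 28 + 3 + 19 + 56 + 48 = 154.

154 chords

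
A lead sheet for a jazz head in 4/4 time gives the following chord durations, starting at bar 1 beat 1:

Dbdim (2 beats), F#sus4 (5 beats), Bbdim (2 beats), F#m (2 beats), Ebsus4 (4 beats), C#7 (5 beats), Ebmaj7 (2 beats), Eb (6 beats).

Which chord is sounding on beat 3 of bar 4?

Beat 3 of bar 4 is beat (4−1)×4 + 3 = 15 overall.
Running totals: Dbdim ends at 2, F#sus4 ends at 7, Bbdim ends at 9, F#m ends at 11, Ebsus4 ends at 15.
Beat 15 falls within Ebsus4.

Ebsus4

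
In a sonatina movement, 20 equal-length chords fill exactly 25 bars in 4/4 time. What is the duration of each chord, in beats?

25 bars × 4 beats/bar = 100 beats total.
100 beats ÷ 20 chords = 5 beats per chord.

5 beats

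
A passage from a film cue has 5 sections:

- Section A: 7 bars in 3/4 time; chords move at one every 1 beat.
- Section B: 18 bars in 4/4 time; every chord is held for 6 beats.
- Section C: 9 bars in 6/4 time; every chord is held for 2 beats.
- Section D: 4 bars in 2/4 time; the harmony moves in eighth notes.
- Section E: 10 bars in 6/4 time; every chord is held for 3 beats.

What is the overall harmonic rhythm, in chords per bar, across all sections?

A: 7 bars of 3 beats is 21 beats; at 1 beat each that's 21 chords.
B: 18 bars of 4 beats is 72 beats; at 6 beats each that's 12 chords.
C: 9 bars of 6 beats is 54 beats; at 2 beats each that's 27 chords.
D: 4 bars of 2 beats is 8 beats; at 0.5 beats each that's 16 chords.
E: 10 bars of 6 beats is 60 beats; at 3 beats each that's 20 chords.
Overall: 96 chords over 48 bars → 96/48 = 2 chords per bar.

2 chords per bar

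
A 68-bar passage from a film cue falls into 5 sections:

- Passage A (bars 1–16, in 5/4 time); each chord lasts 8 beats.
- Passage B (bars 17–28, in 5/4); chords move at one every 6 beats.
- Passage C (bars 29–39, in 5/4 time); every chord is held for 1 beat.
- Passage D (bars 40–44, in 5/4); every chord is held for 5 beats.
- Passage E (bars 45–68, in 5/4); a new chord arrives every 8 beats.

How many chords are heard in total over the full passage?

A: 16·5 = 80 beats, 80/8 = 10 chords.
B: 12·5 = 60 beats, 60/6 = 10 chords.
C: 11·5 = 55 beats, 55/1 = 55 chords.
D: 5·5 = 25 beats, 25/5 = 5 chords.
E: 24·5 = 120 beats, 120/8 = 15 chords.
Total: 10 + 10 + 55 + 5 + 15 = 95.

95 chords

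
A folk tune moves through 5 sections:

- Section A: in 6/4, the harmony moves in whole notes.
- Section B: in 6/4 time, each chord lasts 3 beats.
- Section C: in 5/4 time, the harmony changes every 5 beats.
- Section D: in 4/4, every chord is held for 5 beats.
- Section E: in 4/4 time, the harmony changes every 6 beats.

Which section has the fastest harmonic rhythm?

Section B

A: 6/4 = 1.5 chords/bar.
B: 6/3 = 2 chords/bar.
C: 5/5 = 1 chord/bar.
D: 4/5 = 0.8 chords/bar.
E: 4/6 = 2/3 chords/bar.
Fastest is B at 2 chords/bar.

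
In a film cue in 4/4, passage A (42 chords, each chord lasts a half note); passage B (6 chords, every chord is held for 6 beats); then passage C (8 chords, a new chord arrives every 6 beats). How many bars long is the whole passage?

A: 42 × 2 = 84 beats = 21 bars.
B: 6 × 6 = 36 beats = 9 bars.
C: 8 × 6 = 48 beats = 12 bars.
Total: 21 + 9 + 12 = 42 bars.

42 bars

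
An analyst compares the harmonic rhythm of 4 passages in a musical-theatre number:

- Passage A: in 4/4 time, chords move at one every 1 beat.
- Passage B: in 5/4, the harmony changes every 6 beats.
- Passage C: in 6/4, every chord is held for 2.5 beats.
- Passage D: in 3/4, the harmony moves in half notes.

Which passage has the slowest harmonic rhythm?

Passage B

A: 4 beats/bar ÷ 1 beat/chord = 4 chords/bar.
B: 5 beats/bar ÷ 6 beats/chord = 5/6 chords/bar.
C: 6 beats/bar ÷ 2.5 beats/chord = 2.4 chords/bar.
D: 3 beats/bar ÷ 2 beats/chord = 1.5 chords/bar.
Slowest is B at 5/6 chords/bar.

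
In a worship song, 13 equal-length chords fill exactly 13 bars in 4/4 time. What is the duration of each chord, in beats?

4 beats

13 bars × 4 beats/bar = 52 beats total.
52 beats ÷ 13 chords = 4 beats per chord.
(That is a whole note.)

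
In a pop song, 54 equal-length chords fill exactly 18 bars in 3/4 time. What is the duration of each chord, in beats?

1 beat

18 bars × 3 beats/bar = 54 beats total.
54 beats ÷ 54 chords = 1 beats per chord.
(That is a quarter note.)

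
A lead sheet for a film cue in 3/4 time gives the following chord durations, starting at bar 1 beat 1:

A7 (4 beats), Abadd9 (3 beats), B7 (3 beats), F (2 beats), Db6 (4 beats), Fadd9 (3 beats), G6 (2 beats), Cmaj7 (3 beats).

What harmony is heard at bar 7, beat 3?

G6

Beat 3 of bar 7 is beat (7−1)×3 + 3 = 21 overall.
Running totals: A7 ends at 4, Abadd9 ends at 7, B7 ends at 10, F ends at 12, Db6 ends at 16, Fadd9 ends at 19, G6 ends at 21.
Beat 21 falls within G6.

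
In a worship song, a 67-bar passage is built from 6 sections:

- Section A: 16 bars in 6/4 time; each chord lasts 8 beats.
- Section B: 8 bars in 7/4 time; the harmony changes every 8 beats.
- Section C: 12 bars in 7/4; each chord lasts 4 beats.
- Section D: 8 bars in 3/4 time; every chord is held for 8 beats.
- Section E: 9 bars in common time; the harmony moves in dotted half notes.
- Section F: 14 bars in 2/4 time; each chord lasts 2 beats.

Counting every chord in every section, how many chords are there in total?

69 chords

A has 96 beats and chords last 8 each, so 12 chords.
B has 56 beats and chords last 8 each, so 7 chords.
C has 84 beats and chords last 4 each, so 21 chords.
D has 24 beats and chords last 8 each, so 3 chords.
E has 36 beats and chords last 3 each, so 12 chords.
F has 28 beats and chords last 2 each, so 14 chords.
Total: 12 + 7 + 21 + 3 + 12 + 14 = 69.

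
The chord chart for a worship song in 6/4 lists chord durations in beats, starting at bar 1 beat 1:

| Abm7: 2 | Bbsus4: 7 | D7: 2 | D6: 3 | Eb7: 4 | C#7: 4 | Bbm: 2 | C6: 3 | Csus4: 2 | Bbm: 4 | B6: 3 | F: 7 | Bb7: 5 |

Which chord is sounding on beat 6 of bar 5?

Bbm

Beat 6 of bar 5 is beat (5−1)×6 + 6 = 30 overall.
Running totals: Abm7 ends at 2, Bbsus4 ends at 9, D7 ends at 11, D6 ends at 14, Eb7 ends at 18, C#7 ends at 22, Bbm ends at 24, C6 ends at 27, Csus4 ends at 29, Bbm ends at 33.
Beat 30 falls within Bbm.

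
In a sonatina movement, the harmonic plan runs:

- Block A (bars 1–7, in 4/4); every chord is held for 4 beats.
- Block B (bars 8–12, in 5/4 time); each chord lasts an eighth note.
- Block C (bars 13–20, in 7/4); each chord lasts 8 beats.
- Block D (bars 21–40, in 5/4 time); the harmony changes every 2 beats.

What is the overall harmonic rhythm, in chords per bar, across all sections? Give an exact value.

A: 7 × 4 = 28 beats ÷ 4 = 7 chords.
B: 5 × 5 = 25 beats ÷ 0.5 = 50 chords.
C: 8 × 7 = 56 beats ÷ 8 = 7 chords.
D: 20 × 5 = 100 beats ÷ 2 = 50 chords.
Overall: 114 chords over 40 bars → 114/40 = 2.85 chords per bar.

2.85 chords per bar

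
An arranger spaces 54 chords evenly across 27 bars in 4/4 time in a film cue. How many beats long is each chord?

2 beats

27 bars × 4 beats/bar = 108 beats total.
108 beats ÷ 54 chords = 2 beats per chord.
(That is a half note.)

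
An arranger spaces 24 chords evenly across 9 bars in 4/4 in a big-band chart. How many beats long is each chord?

9 bars × 4 beats/bar = 36 beats total.
36 beats ÷ 24 chords = 1.5 beats per chord.
(That is a dotted quarter note.)

1.5 beats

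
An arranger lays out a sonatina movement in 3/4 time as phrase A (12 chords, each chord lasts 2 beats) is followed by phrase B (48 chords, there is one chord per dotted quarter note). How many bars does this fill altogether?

A: 12 × 2 = 24 beats = 8 bars.
B: 48 × 1.5 = 72 beats = 24 bars.
Total: 8 + 24 = 32 bars.

32 bars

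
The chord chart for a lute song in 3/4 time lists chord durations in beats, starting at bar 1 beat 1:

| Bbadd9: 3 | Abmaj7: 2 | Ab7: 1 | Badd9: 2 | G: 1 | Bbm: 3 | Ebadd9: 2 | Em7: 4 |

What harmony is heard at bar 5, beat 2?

Beat 2 of bar 5 is beat (5−1)×3 + 2 = 14 overall.
Running totals: Bbadd9 ends at 3, Abmaj7 ends at 5, Ab7 ends at 6, Badd9 ends at 8, G ends at 9, Bbm ends at 12, Ebadd9 ends at 14.
Beat 14 falls within Ebadd9.

Ebadd9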